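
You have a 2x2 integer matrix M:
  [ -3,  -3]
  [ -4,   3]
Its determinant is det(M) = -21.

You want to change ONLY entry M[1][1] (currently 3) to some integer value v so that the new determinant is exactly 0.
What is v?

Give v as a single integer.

det is linear in entry M[1][1]: det = old_det + (v - 3) * C_11
Cofactor C_11 = -3
Want det = 0: -21 + (v - 3) * -3 = 0
  (v - 3) = 21 / -3 = -7
  v = 3 + (-7) = -4

Answer: -4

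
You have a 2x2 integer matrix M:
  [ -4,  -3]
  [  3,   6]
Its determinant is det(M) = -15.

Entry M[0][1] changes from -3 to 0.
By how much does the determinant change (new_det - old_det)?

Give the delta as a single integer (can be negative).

Answer: -9

Derivation:
Cofactor C_01 = -3
Entry delta = 0 - -3 = 3
Det delta = entry_delta * cofactor = 3 * -3 = -9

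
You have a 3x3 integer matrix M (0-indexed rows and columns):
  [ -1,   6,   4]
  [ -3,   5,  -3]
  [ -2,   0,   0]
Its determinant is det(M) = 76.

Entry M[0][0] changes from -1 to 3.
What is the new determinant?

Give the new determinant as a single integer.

det is linear in row 0: changing M[0][0] by delta changes det by delta * cofactor(0,0).
Cofactor C_00 = (-1)^(0+0) * minor(0,0) = 0
Entry delta = 3 - -1 = 4
Det delta = 4 * 0 = 0
New det = 76 + 0 = 76

Answer: 76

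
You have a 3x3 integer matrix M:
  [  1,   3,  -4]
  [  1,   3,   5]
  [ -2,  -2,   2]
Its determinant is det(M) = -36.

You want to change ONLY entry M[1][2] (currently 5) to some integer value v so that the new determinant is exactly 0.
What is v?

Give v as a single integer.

det is linear in entry M[1][2]: det = old_det + (v - 5) * C_12
Cofactor C_12 = -4
Want det = 0: -36 + (v - 5) * -4 = 0
  (v - 5) = 36 / -4 = -9
  v = 5 + (-9) = -4

Answer: -4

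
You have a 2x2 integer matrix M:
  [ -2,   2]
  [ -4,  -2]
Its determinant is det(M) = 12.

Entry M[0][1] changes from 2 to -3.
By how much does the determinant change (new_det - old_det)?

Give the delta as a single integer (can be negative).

Cofactor C_01 = 4
Entry delta = -3 - 2 = -5
Det delta = entry_delta * cofactor = -5 * 4 = -20

Answer: -20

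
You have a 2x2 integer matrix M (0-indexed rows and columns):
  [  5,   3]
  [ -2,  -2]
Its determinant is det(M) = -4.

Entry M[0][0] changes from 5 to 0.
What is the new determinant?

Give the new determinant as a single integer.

Answer: 6

Derivation:
det is linear in row 0: changing M[0][0] by delta changes det by delta * cofactor(0,0).
Cofactor C_00 = (-1)^(0+0) * minor(0,0) = -2
Entry delta = 0 - 5 = -5
Det delta = -5 * -2 = 10
New det = -4 + 10 = 6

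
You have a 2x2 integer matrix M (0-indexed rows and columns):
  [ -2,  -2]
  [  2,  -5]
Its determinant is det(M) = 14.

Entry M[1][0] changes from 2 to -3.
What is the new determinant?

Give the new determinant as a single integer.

det is linear in row 1: changing M[1][0] by delta changes det by delta * cofactor(1,0).
Cofactor C_10 = (-1)^(1+0) * minor(1,0) = 2
Entry delta = -3 - 2 = -5
Det delta = -5 * 2 = -10
New det = 14 + -10 = 4

Answer: 4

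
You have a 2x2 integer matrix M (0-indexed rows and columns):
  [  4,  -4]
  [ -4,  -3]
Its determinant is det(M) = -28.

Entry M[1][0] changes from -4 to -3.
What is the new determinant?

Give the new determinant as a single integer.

det is linear in row 1: changing M[1][0] by delta changes det by delta * cofactor(1,0).
Cofactor C_10 = (-1)^(1+0) * minor(1,0) = 4
Entry delta = -3 - -4 = 1
Det delta = 1 * 4 = 4
New det = -28 + 4 = -24

Answer: -24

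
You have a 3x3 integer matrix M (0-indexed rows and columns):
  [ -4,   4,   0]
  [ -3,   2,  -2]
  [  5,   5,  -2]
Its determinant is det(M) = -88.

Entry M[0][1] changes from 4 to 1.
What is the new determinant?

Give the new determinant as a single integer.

det is linear in row 0: changing M[0][1] by delta changes det by delta * cofactor(0,1).
Cofactor C_01 = (-1)^(0+1) * minor(0,1) = -16
Entry delta = 1 - 4 = -3
Det delta = -3 * -16 = 48
New det = -88 + 48 = -40

Answer: -40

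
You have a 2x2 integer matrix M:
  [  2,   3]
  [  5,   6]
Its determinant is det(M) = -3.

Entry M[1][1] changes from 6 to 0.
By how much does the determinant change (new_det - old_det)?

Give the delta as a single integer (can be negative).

Cofactor C_11 = 2
Entry delta = 0 - 6 = -6
Det delta = entry_delta * cofactor = -6 * 2 = -12

Answer: -12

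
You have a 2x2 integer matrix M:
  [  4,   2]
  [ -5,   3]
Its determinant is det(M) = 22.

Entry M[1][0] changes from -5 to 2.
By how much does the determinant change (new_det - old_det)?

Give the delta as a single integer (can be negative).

Answer: -14

Derivation:
Cofactor C_10 = -2
Entry delta = 2 - -5 = 7
Det delta = entry_delta * cofactor = 7 * -2 = -14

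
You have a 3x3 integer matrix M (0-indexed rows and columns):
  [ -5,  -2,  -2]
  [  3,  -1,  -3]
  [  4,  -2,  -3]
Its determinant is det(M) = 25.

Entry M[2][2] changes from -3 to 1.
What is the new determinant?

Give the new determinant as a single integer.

Answer: 69

Derivation:
det is linear in row 2: changing M[2][2] by delta changes det by delta * cofactor(2,2).
Cofactor C_22 = (-1)^(2+2) * minor(2,2) = 11
Entry delta = 1 - -3 = 4
Det delta = 4 * 11 = 44
New det = 25 + 44 = 69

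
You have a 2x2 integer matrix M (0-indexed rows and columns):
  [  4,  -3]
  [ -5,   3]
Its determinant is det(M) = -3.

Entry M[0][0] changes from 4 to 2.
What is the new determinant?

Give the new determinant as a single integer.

Answer: -9

Derivation:
det is linear in row 0: changing M[0][0] by delta changes det by delta * cofactor(0,0).
Cofactor C_00 = (-1)^(0+0) * minor(0,0) = 3
Entry delta = 2 - 4 = -2
Det delta = -2 * 3 = -6
New det = -3 + -6 = -9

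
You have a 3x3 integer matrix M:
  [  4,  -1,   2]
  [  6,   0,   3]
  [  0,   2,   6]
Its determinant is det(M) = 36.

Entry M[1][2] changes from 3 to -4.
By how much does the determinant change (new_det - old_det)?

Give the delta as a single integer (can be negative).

Cofactor C_12 = -8
Entry delta = -4 - 3 = -7
Det delta = entry_delta * cofactor = -7 * -8 = 56

Answer: 56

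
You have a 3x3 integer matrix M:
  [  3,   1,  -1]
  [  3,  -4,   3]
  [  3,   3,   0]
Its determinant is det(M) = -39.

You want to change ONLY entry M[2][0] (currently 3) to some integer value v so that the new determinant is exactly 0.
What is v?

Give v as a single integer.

Answer: -36

Derivation:
det is linear in entry M[2][0]: det = old_det + (v - 3) * C_20
Cofactor C_20 = -1
Want det = 0: -39 + (v - 3) * -1 = 0
  (v - 3) = 39 / -1 = -39
  v = 3 + (-39) = -36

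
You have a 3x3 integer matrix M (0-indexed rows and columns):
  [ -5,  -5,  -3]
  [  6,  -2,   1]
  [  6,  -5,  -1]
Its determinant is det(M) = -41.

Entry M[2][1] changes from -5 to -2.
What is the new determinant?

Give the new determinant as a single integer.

Answer: -80

Derivation:
det is linear in row 2: changing M[2][1] by delta changes det by delta * cofactor(2,1).
Cofactor C_21 = (-1)^(2+1) * minor(2,1) = -13
Entry delta = -2 - -5 = 3
Det delta = 3 * -13 = -39
New det = -41 + -39 = -80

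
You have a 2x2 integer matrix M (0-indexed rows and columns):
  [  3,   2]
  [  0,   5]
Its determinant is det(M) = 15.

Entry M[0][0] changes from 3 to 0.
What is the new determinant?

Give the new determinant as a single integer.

det is linear in row 0: changing M[0][0] by delta changes det by delta * cofactor(0,0).
Cofactor C_00 = (-1)^(0+0) * minor(0,0) = 5
Entry delta = 0 - 3 = -3
Det delta = -3 * 5 = -15
New det = 15 + -15 = 0

Answer: 0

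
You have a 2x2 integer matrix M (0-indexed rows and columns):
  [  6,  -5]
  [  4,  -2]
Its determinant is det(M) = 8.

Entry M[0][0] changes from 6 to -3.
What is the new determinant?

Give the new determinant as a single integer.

Answer: 26

Derivation:
det is linear in row 0: changing M[0][0] by delta changes det by delta * cofactor(0,0).
Cofactor C_00 = (-1)^(0+0) * minor(0,0) = -2
Entry delta = -3 - 6 = -9
Det delta = -9 * -2 = 18
New det = 8 + 18 = 26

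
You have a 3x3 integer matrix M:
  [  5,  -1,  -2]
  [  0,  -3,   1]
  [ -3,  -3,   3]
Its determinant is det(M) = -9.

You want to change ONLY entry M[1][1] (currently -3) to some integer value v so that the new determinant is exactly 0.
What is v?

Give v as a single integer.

Answer: -2

Derivation:
det is linear in entry M[1][1]: det = old_det + (v - -3) * C_11
Cofactor C_11 = 9
Want det = 0: -9 + (v - -3) * 9 = 0
  (v - -3) = 9 / 9 = 1
  v = -3 + (1) = -2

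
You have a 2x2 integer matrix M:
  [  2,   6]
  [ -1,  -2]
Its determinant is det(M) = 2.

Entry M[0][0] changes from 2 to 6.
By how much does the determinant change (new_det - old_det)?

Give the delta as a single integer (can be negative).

Answer: -8

Derivation:
Cofactor C_00 = -2
Entry delta = 6 - 2 = 4
Det delta = entry_delta * cofactor = 4 * -2 = -8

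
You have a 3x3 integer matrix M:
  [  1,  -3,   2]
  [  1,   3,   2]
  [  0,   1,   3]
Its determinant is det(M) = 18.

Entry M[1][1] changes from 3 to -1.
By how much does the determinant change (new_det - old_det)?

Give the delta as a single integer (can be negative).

Answer: -12

Derivation:
Cofactor C_11 = 3
Entry delta = -1 - 3 = -4
Det delta = entry_delta * cofactor = -4 * 3 = -12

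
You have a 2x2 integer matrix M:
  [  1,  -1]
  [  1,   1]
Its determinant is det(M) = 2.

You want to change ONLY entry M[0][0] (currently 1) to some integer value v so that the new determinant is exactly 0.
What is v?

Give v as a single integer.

Answer: -1

Derivation:
det is linear in entry M[0][0]: det = old_det + (v - 1) * C_00
Cofactor C_00 = 1
Want det = 0: 2 + (v - 1) * 1 = 0
  (v - 1) = -2 / 1 = -2
  v = 1 + (-2) = -1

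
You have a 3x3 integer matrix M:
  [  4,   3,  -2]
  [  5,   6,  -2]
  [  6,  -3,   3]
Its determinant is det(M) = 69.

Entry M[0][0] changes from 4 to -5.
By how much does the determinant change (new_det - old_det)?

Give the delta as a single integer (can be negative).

Answer: -108

Derivation:
Cofactor C_00 = 12
Entry delta = -5 - 4 = -9
Det delta = entry_delta * cofactor = -9 * 12 = -108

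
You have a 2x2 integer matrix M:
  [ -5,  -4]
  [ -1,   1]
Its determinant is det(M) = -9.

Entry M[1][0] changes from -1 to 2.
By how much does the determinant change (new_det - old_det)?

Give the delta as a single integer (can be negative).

Answer: 12

Derivation:
Cofactor C_10 = 4
Entry delta = 2 - -1 = 3
Det delta = entry_delta * cofactor = 3 * 4 = 12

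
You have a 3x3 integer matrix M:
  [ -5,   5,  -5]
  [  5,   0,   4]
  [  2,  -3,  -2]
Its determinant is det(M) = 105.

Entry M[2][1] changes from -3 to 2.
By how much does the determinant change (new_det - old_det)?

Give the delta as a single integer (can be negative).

Cofactor C_21 = -5
Entry delta = 2 - -3 = 5
Det delta = entry_delta * cofactor = 5 * -5 = -25

Answer: -25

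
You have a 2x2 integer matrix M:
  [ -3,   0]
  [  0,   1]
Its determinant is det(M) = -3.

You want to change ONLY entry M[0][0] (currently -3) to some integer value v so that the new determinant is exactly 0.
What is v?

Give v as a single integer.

Answer: 0

Derivation:
det is linear in entry M[0][0]: det = old_det + (v - -3) * C_00
Cofactor C_00 = 1
Want det = 0: -3 + (v - -3) * 1 = 0
  (v - -3) = 3 / 1 = 3
  v = -3 + (3) = 0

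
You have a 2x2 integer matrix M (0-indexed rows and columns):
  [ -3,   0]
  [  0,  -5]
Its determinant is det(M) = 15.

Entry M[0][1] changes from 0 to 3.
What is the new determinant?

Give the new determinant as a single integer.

det is linear in row 0: changing M[0][1] by delta changes det by delta * cofactor(0,1).
Cofactor C_01 = (-1)^(0+1) * minor(0,1) = 0
Entry delta = 3 - 0 = 3
Det delta = 3 * 0 = 0
New det = 15 + 0 = 15

Answer: 15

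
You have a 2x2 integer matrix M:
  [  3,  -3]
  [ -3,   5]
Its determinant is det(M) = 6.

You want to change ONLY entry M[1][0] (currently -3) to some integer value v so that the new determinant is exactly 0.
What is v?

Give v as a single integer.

det is linear in entry M[1][0]: det = old_det + (v - -3) * C_10
Cofactor C_10 = 3
Want det = 0: 6 + (v - -3) * 3 = 0
  (v - -3) = -6 / 3 = -2
  v = -3 + (-2) = -5

Answer: -5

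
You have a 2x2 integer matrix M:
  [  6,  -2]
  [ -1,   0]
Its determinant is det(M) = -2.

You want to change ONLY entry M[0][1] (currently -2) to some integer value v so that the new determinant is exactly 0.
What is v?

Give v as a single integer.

det is linear in entry M[0][1]: det = old_det + (v - -2) * C_01
Cofactor C_01 = 1
Want det = 0: -2 + (v - -2) * 1 = 0
  (v - -2) = 2 / 1 = 2
  v = -2 + (2) = 0

Answer: 0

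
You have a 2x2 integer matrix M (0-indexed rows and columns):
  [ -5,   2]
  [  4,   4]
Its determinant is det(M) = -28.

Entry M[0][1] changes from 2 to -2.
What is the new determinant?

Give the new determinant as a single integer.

Answer: -12

Derivation:
det is linear in row 0: changing M[0][1] by delta changes det by delta * cofactor(0,1).
Cofactor C_01 = (-1)^(0+1) * minor(0,1) = -4
Entry delta = -2 - 2 = -4
Det delta = -4 * -4 = 16
New det = -28 + 16 = -12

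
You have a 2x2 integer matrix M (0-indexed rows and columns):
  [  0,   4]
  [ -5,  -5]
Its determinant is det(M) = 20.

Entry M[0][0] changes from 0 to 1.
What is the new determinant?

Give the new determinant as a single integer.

det is linear in row 0: changing M[0][0] by delta changes det by delta * cofactor(0,0).
Cofactor C_00 = (-1)^(0+0) * minor(0,0) = -5
Entry delta = 1 - 0 = 1
Det delta = 1 * -5 = -5
New det = 20 + -5 = 15

Answer: 15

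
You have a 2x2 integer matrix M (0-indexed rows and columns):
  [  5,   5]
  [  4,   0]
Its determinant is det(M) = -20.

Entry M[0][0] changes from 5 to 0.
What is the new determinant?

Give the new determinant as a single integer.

det is linear in row 0: changing M[0][0] by delta changes det by delta * cofactor(0,0).
Cofactor C_00 = (-1)^(0+0) * minor(0,0) = 0
Entry delta = 0 - 5 = -5
Det delta = -5 * 0 = 0
New det = -20 + 0 = -20

Answer: -20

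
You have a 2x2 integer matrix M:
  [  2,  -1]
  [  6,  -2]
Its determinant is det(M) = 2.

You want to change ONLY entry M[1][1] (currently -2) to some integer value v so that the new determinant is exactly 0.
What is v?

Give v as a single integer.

det is linear in entry M[1][1]: det = old_det + (v - -2) * C_11
Cofactor C_11 = 2
Want det = 0: 2 + (v - -2) * 2 = 0
  (v - -2) = -2 / 2 = -1
  v = -2 + (-1) = -3

Answer: -3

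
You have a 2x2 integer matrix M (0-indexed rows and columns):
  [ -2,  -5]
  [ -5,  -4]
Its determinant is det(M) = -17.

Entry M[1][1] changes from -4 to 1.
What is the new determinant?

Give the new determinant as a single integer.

det is linear in row 1: changing M[1][1] by delta changes det by delta * cofactor(1,1).
Cofactor C_11 = (-1)^(1+1) * minor(1,1) = -2
Entry delta = 1 - -4 = 5
Det delta = 5 * -2 = -10
New det = -17 + -10 = -27

Answer: -27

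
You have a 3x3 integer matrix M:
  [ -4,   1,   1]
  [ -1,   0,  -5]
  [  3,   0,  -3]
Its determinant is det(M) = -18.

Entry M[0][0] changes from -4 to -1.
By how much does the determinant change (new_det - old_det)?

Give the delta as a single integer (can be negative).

Cofactor C_00 = 0
Entry delta = -1 - -4 = 3
Det delta = entry_delta * cofactor = 3 * 0 = 0

Answer: 0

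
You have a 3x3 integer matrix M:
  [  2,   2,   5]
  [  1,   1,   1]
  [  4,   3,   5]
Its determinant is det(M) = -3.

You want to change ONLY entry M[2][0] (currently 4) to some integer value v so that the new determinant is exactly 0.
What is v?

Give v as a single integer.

Answer: 3

Derivation:
det is linear in entry M[2][0]: det = old_det + (v - 4) * C_20
Cofactor C_20 = -3
Want det = 0: -3 + (v - 4) * -3 = 0
  (v - 4) = 3 / -3 = -1
  v = 4 + (-1) = 3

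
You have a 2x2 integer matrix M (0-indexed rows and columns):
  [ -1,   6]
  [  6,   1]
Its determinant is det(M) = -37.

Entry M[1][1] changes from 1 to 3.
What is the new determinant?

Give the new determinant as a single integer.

det is linear in row 1: changing M[1][1] by delta changes det by delta * cofactor(1,1).
Cofactor C_11 = (-1)^(1+1) * minor(1,1) = -1
Entry delta = 3 - 1 = 2
Det delta = 2 * -1 = -2
New det = -37 + -2 = -39

Answer: -39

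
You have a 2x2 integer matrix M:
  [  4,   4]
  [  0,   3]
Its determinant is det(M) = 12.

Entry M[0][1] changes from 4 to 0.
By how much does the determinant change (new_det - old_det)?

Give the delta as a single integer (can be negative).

Answer: 0

Derivation:
Cofactor C_01 = 0
Entry delta = 0 - 4 = -4
Det delta = entry_delta * cofactor = -4 * 0 = 0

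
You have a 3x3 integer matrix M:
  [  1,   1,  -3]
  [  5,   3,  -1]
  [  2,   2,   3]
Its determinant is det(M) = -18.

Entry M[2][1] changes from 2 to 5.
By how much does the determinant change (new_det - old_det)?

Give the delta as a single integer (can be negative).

Cofactor C_21 = -14
Entry delta = 5 - 2 = 3
Det delta = entry_delta * cofactor = 3 * -14 = -42

Answer: -42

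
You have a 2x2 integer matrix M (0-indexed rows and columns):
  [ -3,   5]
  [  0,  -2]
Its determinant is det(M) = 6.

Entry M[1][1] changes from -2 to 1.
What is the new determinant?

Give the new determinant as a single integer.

det is linear in row 1: changing M[1][1] by delta changes det by delta * cofactor(1,1).
Cofactor C_11 = (-1)^(1+1) * minor(1,1) = -3
Entry delta = 1 - -2 = 3
Det delta = 3 * -3 = -9
New det = 6 + -9 = -3

Answer: -3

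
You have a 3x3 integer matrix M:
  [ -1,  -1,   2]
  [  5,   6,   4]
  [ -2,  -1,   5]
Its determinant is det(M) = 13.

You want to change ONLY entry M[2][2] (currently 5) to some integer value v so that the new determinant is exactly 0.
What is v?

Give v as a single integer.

Answer: 18

Derivation:
det is linear in entry M[2][2]: det = old_det + (v - 5) * C_22
Cofactor C_22 = -1
Want det = 0: 13 + (v - 5) * -1 = 0
  (v - 5) = -13 / -1 = 13
  v = 5 + (13) = 18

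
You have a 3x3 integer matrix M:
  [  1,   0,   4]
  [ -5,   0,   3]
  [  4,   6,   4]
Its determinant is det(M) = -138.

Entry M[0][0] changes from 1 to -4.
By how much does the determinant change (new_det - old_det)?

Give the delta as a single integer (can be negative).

Answer: 90

Derivation:
Cofactor C_00 = -18
Entry delta = -4 - 1 = -5
Det delta = entry_delta * cofactor = -5 * -18 = 90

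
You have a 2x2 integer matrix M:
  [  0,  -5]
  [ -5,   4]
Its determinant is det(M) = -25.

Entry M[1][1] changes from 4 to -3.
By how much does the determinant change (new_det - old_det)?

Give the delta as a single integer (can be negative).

Cofactor C_11 = 0
Entry delta = -3 - 4 = -7
Det delta = entry_delta * cofactor = -7 * 0 = 0

Answer: 0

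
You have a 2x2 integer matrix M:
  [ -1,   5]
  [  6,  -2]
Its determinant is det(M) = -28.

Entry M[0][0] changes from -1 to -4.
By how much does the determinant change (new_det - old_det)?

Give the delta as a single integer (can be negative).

Answer: 6

Derivation:
Cofactor C_00 = -2
Entry delta = -4 - -1 = -3
Det delta = entry_delta * cofactor = -3 * -2 = 6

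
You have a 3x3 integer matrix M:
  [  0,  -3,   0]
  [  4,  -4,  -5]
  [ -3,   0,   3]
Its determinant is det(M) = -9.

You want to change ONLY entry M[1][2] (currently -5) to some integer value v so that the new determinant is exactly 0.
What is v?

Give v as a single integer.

det is linear in entry M[1][2]: det = old_det + (v - -5) * C_12
Cofactor C_12 = 9
Want det = 0: -9 + (v - -5) * 9 = 0
  (v - -5) = 9 / 9 = 1
  v = -5 + (1) = -4

Answer: -4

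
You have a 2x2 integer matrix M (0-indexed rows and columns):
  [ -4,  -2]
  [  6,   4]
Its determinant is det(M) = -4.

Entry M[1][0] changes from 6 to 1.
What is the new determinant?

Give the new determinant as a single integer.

Answer: -14

Derivation:
det is linear in row 1: changing M[1][0] by delta changes det by delta * cofactor(1,0).
Cofactor C_10 = (-1)^(1+0) * minor(1,0) = 2
Entry delta = 1 - 6 = -5
Det delta = -5 * 2 = -10
New det = -4 + -10 = -14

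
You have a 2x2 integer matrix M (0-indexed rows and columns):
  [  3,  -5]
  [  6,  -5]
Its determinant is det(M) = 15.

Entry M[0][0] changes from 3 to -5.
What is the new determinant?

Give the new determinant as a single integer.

Answer: 55

Derivation:
det is linear in row 0: changing M[0][0] by delta changes det by delta * cofactor(0,0).
Cofactor C_00 = (-1)^(0+0) * minor(0,0) = -5
Entry delta = -5 - 3 = -8
Det delta = -8 * -5 = 40
New det = 15 + 40 = 55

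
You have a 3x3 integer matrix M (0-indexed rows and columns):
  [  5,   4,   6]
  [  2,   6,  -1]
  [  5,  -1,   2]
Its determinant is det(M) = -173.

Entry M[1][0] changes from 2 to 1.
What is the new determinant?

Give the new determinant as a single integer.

det is linear in row 1: changing M[1][0] by delta changes det by delta * cofactor(1,0).
Cofactor C_10 = (-1)^(1+0) * minor(1,0) = -14
Entry delta = 1 - 2 = -1
Det delta = -1 * -14 = 14
New det = -173 + 14 = -159

Answer: -159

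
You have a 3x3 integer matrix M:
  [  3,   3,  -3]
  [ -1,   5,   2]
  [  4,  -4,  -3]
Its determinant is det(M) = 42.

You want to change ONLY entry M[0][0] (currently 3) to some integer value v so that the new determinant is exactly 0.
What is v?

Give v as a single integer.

Answer: 9

Derivation:
det is linear in entry M[0][0]: det = old_det + (v - 3) * C_00
Cofactor C_00 = -7
Want det = 0: 42 + (v - 3) * -7 = 0
  (v - 3) = -42 / -7 = 6
  v = 3 + (6) = 9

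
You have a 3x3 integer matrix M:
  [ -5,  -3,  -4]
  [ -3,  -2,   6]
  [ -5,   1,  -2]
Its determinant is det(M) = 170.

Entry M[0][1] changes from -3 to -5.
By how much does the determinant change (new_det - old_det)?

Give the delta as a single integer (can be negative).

Cofactor C_01 = -36
Entry delta = -5 - -3 = -2
Det delta = entry_delta * cofactor = -2 * -36 = 72

Answer: 72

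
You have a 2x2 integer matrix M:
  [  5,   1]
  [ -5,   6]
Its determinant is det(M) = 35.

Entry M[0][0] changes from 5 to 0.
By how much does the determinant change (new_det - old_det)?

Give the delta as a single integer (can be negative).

Cofactor C_00 = 6
Entry delta = 0 - 5 = -5
Det delta = entry_delta * cofactor = -5 * 6 = -30

Answer: -30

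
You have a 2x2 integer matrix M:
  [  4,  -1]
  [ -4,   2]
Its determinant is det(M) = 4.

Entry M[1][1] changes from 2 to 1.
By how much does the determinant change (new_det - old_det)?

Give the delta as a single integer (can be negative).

Cofactor C_11 = 4
Entry delta = 1 - 2 = -1
Det delta = entry_delta * cofactor = -1 * 4 = -4

Answer: -4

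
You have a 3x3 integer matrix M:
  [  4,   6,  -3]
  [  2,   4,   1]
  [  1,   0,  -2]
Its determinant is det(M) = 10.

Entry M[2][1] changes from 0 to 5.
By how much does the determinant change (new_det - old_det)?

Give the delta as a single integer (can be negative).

Cofactor C_21 = -10
Entry delta = 5 - 0 = 5
Det delta = entry_delta * cofactor = 5 * -10 = -50

Answer: -50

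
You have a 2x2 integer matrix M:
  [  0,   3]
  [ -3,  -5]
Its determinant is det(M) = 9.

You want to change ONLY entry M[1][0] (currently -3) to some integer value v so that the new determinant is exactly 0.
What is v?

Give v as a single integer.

Answer: 0

Derivation:
det is linear in entry M[1][0]: det = old_det + (v - -3) * C_10
Cofactor C_10 = -3
Want det = 0: 9 + (v - -3) * -3 = 0
  (v - -3) = -9 / -3 = 3
  v = -3 + (3) = 0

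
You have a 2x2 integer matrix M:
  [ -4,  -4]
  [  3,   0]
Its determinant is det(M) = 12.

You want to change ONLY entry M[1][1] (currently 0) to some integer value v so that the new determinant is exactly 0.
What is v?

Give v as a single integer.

Answer: 3

Derivation:
det is linear in entry M[1][1]: det = old_det + (v - 0) * C_11
Cofactor C_11 = -4
Want det = 0: 12 + (v - 0) * -4 = 0
  (v - 0) = -12 / -4 = 3
  v = 0 + (3) = 3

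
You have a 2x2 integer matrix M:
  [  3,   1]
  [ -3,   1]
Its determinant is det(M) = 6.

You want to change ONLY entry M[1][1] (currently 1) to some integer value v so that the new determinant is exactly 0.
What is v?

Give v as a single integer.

Answer: -1

Derivation:
det is linear in entry M[1][1]: det = old_det + (v - 1) * C_11
Cofactor C_11 = 3
Want det = 0: 6 + (v - 1) * 3 = 0
  (v - 1) = -6 / 3 = -2
  v = 1 + (-2) = -1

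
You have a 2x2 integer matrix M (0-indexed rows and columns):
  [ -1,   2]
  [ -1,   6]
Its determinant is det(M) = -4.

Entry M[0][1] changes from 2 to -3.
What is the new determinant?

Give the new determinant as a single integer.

det is linear in row 0: changing M[0][1] by delta changes det by delta * cofactor(0,1).
Cofactor C_01 = (-1)^(0+1) * minor(0,1) = 1
Entry delta = -3 - 2 = -5
Det delta = -5 * 1 = -5
New det = -4 + -5 = -9

Answer: -9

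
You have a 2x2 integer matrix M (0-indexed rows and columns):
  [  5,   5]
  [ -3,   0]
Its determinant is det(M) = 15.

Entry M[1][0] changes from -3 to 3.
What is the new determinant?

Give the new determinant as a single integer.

det is linear in row 1: changing M[1][0] by delta changes det by delta * cofactor(1,0).
Cofactor C_10 = (-1)^(1+0) * minor(1,0) = -5
Entry delta = 3 - -3 = 6
Det delta = 6 * -5 = -30
New det = 15 + -30 = -15

Answer: -15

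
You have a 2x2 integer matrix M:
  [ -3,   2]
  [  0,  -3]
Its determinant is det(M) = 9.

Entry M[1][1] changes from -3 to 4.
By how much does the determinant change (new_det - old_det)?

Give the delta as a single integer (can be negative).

Answer: -21

Derivation:
Cofactor C_11 = -3
Entry delta = 4 - -3 = 7
Det delta = entry_delta * cofactor = 7 * -3 = -21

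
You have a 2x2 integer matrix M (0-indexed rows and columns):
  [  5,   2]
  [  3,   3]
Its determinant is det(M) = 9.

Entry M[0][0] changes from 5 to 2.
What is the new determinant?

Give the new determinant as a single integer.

Answer: 0

Derivation:
det is linear in row 0: changing M[0][0] by delta changes det by delta * cofactor(0,0).
Cofactor C_00 = (-1)^(0+0) * minor(0,0) = 3
Entry delta = 2 - 5 = -3
Det delta = -3 * 3 = -9
New det = 9 + -9 = 0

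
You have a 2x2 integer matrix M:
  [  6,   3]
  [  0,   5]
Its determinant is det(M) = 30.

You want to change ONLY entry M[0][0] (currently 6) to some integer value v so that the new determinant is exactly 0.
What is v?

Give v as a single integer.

Answer: 0

Derivation:
det is linear in entry M[0][0]: det = old_det + (v - 6) * C_00
Cofactor C_00 = 5
Want det = 0: 30 + (v - 6) * 5 = 0
  (v - 6) = -30 / 5 = -6
  v = 6 + (-6) = 0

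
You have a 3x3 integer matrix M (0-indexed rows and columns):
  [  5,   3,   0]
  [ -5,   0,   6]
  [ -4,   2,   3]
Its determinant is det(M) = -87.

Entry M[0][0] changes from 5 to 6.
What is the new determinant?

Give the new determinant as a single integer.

Answer: -99

Derivation:
det is linear in row 0: changing M[0][0] by delta changes det by delta * cofactor(0,0).
Cofactor C_00 = (-1)^(0+0) * minor(0,0) = -12
Entry delta = 6 - 5 = 1
Det delta = 1 * -12 = -12
New det = -87 + -12 = -99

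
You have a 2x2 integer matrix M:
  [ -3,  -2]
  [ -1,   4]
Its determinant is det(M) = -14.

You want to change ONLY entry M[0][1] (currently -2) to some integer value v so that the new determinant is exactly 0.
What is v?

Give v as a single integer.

det is linear in entry M[0][1]: det = old_det + (v - -2) * C_01
Cofactor C_01 = 1
Want det = 0: -14 + (v - -2) * 1 = 0
  (v - -2) = 14 / 1 = 14
  v = -2 + (14) = 12

Answer: 12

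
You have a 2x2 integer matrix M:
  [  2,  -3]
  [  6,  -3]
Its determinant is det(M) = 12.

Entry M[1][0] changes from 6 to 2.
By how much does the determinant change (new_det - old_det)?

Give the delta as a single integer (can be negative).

Cofactor C_10 = 3
Entry delta = 2 - 6 = -4
Det delta = entry_delta * cofactor = -4 * 3 = -12

Answer: -12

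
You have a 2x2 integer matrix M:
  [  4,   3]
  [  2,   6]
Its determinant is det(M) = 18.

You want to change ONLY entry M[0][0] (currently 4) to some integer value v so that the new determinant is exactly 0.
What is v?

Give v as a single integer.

det is linear in entry M[0][0]: det = old_det + (v - 4) * C_00
Cofactor C_00 = 6
Want det = 0: 18 + (v - 4) * 6 = 0
  (v - 4) = -18 / 6 = -3
  v = 4 + (-3) = 1

Answer: 1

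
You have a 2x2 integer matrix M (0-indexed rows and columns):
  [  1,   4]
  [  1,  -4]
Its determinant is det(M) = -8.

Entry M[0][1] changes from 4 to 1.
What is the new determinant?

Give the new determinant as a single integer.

Answer: -5

Derivation:
det is linear in row 0: changing M[0][1] by delta changes det by delta * cofactor(0,1).
Cofactor C_01 = (-1)^(0+1) * minor(0,1) = -1
Entry delta = 1 - 4 = -3
Det delta = -3 * -1 = 3
New det = -8 + 3 = -5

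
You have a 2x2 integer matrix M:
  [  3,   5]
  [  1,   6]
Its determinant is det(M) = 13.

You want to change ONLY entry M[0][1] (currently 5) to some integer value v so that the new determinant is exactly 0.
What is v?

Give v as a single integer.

det is linear in entry M[0][1]: det = old_det + (v - 5) * C_01
Cofactor C_01 = -1
Want det = 0: 13 + (v - 5) * -1 = 0
  (v - 5) = -13 / -1 = 13
  v = 5 + (13) = 18

Answer: 18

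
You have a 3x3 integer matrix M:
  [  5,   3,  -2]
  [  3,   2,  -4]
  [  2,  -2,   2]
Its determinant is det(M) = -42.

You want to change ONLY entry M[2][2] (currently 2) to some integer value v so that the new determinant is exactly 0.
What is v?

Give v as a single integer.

det is linear in entry M[2][2]: det = old_det + (v - 2) * C_22
Cofactor C_22 = 1
Want det = 0: -42 + (v - 2) * 1 = 0
  (v - 2) = 42 / 1 = 42
  v = 2 + (42) = 44

Answer: 44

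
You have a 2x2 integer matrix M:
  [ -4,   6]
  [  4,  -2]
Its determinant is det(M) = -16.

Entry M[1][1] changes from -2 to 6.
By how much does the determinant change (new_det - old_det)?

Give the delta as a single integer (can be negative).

Cofactor C_11 = -4
Entry delta = 6 - -2 = 8
Det delta = entry_delta * cofactor = 8 * -4 = -32

Answer: -32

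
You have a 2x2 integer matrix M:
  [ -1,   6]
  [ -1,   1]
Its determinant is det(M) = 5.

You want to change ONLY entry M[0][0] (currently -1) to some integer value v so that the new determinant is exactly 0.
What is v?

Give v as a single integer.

Answer: -6

Derivation:
det is linear in entry M[0][0]: det = old_det + (v - -1) * C_00
Cofactor C_00 = 1
Want det = 0: 5 + (v - -1) * 1 = 0
  (v - -1) = -5 / 1 = -5
  v = -1 + (-5) = -6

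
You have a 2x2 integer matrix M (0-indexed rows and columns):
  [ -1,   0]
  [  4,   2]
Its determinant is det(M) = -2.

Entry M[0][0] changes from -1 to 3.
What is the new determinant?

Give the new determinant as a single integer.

det is linear in row 0: changing M[0][0] by delta changes det by delta * cofactor(0,0).
Cofactor C_00 = (-1)^(0+0) * minor(0,0) = 2
Entry delta = 3 - -1 = 4
Det delta = 4 * 2 = 8
New det = -2 + 8 = 6

Answer: 6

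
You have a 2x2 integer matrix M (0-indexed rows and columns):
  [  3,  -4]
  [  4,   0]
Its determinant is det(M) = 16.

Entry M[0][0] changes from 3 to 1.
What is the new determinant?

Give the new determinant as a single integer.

Answer: 16

Derivation:
det is linear in row 0: changing M[0][0] by delta changes det by delta * cofactor(0,0).
Cofactor C_00 = (-1)^(0+0) * minor(0,0) = 0
Entry delta = 1 - 3 = -2
Det delta = -2 * 0 = 0
New det = 16 + 0 = 16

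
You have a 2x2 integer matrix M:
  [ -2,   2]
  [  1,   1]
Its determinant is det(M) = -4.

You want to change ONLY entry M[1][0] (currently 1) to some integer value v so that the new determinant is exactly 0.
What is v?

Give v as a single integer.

Answer: -1

Derivation:
det is linear in entry M[1][0]: det = old_det + (v - 1) * C_10
Cofactor C_10 = -2
Want det = 0: -4 + (v - 1) * -2 = 0
  (v - 1) = 4 / -2 = -2
  v = 1 + (-2) = -1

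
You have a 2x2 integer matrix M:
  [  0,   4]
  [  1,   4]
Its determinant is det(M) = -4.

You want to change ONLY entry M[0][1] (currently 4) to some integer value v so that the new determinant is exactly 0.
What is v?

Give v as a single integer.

det is linear in entry M[0][1]: det = old_det + (v - 4) * C_01
Cofactor C_01 = -1
Want det = 0: -4 + (v - 4) * -1 = 0
  (v - 4) = 4 / -1 = -4
  v = 4 + (-4) = 0

Answer: 0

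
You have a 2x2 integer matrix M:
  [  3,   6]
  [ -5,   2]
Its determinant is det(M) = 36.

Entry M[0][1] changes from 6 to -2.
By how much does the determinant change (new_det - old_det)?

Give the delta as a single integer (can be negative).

Cofactor C_01 = 5
Entry delta = -2 - 6 = -8
Det delta = entry_delta * cofactor = -8 * 5 = -40

Answer: -40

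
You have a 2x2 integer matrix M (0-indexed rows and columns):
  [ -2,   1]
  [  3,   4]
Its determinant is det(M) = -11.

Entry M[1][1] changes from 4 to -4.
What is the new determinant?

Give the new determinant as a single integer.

Answer: 5

Derivation:
det is linear in row 1: changing M[1][1] by delta changes det by delta * cofactor(1,1).
Cofactor C_11 = (-1)^(1+1) * minor(1,1) = -2
Entry delta = -4 - 4 = -8
Det delta = -8 * -2 = 16
New det = -11 + 16 = 5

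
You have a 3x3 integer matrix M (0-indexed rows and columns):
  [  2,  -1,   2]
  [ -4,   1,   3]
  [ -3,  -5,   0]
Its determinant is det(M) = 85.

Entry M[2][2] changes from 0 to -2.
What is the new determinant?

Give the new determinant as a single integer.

Answer: 89

Derivation:
det is linear in row 2: changing M[2][2] by delta changes det by delta * cofactor(2,2).
Cofactor C_22 = (-1)^(2+2) * minor(2,2) = -2
Entry delta = -2 - 0 = -2
Det delta = -2 * -2 = 4
New det = 85 + 4 = 89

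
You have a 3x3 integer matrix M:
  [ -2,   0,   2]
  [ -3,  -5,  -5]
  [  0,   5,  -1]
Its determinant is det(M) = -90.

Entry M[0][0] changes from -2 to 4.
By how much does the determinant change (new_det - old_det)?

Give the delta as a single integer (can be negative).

Answer: 180

Derivation:
Cofactor C_00 = 30
Entry delta = 4 - -2 = 6
Det delta = entry_delta * cofactor = 6 * 30 = 180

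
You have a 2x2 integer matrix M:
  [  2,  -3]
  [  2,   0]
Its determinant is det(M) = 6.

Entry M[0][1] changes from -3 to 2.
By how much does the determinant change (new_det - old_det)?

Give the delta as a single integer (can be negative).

Cofactor C_01 = -2
Entry delta = 2 - -3 = 5
Det delta = entry_delta * cofactor = 5 * -2 = -10

Answer: -10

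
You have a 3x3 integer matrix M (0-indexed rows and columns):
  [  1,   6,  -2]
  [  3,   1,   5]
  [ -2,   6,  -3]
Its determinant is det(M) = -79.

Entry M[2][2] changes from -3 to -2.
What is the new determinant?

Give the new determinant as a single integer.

Answer: -96

Derivation:
det is linear in row 2: changing M[2][2] by delta changes det by delta * cofactor(2,2).
Cofactor C_22 = (-1)^(2+2) * minor(2,2) = -17
Entry delta = -2 - -3 = 1
Det delta = 1 * -17 = -17
New det = -79 + -17 = -96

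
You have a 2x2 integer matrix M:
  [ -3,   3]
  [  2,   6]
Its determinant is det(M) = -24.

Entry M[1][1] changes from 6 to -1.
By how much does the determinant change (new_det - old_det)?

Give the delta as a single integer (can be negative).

Cofactor C_11 = -3
Entry delta = -1 - 6 = -7
Det delta = entry_delta * cofactor = -7 * -3 = 21

Answer: 21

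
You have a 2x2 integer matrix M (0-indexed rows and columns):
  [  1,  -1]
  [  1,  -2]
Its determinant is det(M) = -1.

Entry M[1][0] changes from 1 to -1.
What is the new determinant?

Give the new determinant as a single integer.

Answer: -3

Derivation:
det is linear in row 1: changing M[1][0] by delta changes det by delta * cofactor(1,0).
Cofactor C_10 = (-1)^(1+0) * minor(1,0) = 1
Entry delta = -1 - 1 = -2
Det delta = -2 * 1 = -2
New det = -1 + -2 = -3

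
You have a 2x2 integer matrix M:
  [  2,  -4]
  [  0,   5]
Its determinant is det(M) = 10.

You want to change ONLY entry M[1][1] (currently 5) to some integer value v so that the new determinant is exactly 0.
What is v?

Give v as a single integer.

Answer: 0

Derivation:
det is linear in entry M[1][1]: det = old_det + (v - 5) * C_11
Cofactor C_11 = 2
Want det = 0: 10 + (v - 5) * 2 = 0
  (v - 5) = -10 / 2 = -5
  v = 5 + (-5) = 0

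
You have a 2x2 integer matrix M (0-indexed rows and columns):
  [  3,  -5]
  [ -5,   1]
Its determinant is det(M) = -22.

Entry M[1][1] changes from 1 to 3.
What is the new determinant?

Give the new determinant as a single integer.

det is linear in row 1: changing M[1][1] by delta changes det by delta * cofactor(1,1).
Cofactor C_11 = (-1)^(1+1) * minor(1,1) = 3
Entry delta = 3 - 1 = 2
Det delta = 2 * 3 = 6
New det = -22 + 6 = -16

Answer: -16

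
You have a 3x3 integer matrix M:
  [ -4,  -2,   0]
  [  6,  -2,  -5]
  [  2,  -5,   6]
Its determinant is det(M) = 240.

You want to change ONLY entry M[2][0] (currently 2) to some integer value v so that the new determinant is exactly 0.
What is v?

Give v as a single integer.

det is linear in entry M[2][0]: det = old_det + (v - 2) * C_20
Cofactor C_20 = 10
Want det = 0: 240 + (v - 2) * 10 = 0
  (v - 2) = -240 / 10 = -24
  v = 2 + (-24) = -22

Answer: -22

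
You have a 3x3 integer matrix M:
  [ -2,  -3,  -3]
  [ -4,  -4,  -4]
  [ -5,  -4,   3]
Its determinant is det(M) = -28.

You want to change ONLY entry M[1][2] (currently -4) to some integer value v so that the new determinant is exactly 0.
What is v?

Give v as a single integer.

Answer: 0

Derivation:
det is linear in entry M[1][2]: det = old_det + (v - -4) * C_12
Cofactor C_12 = 7
Want det = 0: -28 + (v - -4) * 7 = 0
  (v - -4) = 28 / 7 = 4
  v = -4 + (4) = 0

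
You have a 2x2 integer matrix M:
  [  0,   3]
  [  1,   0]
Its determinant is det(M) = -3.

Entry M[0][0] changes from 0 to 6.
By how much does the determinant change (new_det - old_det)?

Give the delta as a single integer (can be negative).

Cofactor C_00 = 0
Entry delta = 6 - 0 = 6
Det delta = entry_delta * cofactor = 6 * 0 = 0

Answer: 0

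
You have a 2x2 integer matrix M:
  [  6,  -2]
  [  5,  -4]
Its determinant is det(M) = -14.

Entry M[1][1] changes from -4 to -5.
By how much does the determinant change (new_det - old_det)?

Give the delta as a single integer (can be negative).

Cofactor C_11 = 6
Entry delta = -5 - -4 = -1
Det delta = entry_delta * cofactor = -1 * 6 = -6

Answer: -6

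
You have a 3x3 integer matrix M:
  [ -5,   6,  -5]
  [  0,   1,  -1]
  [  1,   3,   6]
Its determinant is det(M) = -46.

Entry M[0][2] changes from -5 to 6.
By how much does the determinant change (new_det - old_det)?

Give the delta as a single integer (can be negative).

Cofactor C_02 = -1
Entry delta = 6 - -5 = 11
Det delta = entry_delta * cofactor = 11 * -1 = -11

Answer: -11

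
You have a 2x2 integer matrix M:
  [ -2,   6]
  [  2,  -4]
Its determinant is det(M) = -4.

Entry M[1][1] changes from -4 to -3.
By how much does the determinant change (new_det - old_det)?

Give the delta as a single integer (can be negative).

Answer: -2

Derivation:
Cofactor C_11 = -2
Entry delta = -3 - -4 = 1
Det delta = entry_delta * cofactor = 1 * -2 = -2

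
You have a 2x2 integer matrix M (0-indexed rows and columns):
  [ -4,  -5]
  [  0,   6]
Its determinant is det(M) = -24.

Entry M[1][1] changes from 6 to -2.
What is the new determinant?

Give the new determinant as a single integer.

det is linear in row 1: changing M[1][1] by delta changes det by delta * cofactor(1,1).
Cofactor C_11 = (-1)^(1+1) * minor(1,1) = -4
Entry delta = -2 - 6 = -8
Det delta = -8 * -4 = 32
New det = -24 + 32 = 8

Answer: 8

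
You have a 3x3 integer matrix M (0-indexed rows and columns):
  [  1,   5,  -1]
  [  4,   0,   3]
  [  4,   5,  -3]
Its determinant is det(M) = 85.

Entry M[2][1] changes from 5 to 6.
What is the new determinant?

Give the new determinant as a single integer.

Answer: 78

Derivation:
det is linear in row 2: changing M[2][1] by delta changes det by delta * cofactor(2,1).
Cofactor C_21 = (-1)^(2+1) * minor(2,1) = -7
Entry delta = 6 - 5 = 1
Det delta = 1 * -7 = -7
New det = 85 + -7 = 78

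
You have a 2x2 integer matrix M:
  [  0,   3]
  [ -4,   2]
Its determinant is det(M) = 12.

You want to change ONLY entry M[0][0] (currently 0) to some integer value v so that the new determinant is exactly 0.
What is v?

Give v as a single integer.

Answer: -6

Derivation:
det is linear in entry M[0][0]: det = old_det + (v - 0) * C_00
Cofactor C_00 = 2
Want det = 0: 12 + (v - 0) * 2 = 0
  (v - 0) = -12 / 2 = -6
  v = 0 + (-6) = -6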